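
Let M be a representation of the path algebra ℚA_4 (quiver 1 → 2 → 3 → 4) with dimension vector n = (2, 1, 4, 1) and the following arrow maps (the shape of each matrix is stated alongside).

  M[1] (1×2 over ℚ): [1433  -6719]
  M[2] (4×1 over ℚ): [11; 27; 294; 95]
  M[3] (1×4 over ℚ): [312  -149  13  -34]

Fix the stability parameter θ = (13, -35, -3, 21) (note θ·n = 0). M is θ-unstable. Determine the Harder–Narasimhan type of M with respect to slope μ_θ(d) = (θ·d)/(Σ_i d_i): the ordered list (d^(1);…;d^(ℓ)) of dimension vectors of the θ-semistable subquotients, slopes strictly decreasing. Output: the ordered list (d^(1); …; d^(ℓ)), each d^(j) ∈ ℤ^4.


Barcode: M ≅ I[1,1], I[1,4], I[3,3]^3. HN layers by μ_θ (4 steps, strictly decreasing):
  μ^(1)=21; μ^(2)=13; μ^(3)=-3; μ^(4)=-11

((0, 0, 0, 1); (1, 0, 0, 0); (0, 0, 4, 0); (1, 1, 0, 0))


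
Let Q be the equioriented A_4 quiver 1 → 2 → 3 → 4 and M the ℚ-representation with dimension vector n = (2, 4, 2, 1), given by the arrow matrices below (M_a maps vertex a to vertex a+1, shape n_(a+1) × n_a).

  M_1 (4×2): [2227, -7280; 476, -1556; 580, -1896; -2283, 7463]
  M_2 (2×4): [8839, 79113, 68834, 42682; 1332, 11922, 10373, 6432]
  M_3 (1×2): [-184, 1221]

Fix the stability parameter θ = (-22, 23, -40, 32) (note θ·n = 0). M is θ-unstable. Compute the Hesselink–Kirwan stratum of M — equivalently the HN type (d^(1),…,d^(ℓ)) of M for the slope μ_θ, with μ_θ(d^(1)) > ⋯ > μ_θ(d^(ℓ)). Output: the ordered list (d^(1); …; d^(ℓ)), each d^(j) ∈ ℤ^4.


Interval decomposition of M: I[1,2], I[1,3], I[2,2], I[2,4].
HN type (ℓ=4): μ^(1)=32; μ^(2)=23; μ^(3)=-17/2; μ^(4)=-22

((0, 0, 0, 1); (0, 2, 0, 0); (0, 2, 2, 0); (2, 0, 0, 0))


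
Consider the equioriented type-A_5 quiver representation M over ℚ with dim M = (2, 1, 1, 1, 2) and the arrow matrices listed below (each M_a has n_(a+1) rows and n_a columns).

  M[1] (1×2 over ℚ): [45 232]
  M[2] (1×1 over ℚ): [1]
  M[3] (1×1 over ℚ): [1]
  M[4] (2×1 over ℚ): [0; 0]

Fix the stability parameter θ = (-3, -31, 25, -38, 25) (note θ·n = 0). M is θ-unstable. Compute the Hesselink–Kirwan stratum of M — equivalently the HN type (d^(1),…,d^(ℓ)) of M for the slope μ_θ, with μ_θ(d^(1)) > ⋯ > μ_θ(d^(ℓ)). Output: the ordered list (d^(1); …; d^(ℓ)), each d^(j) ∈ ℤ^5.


Barcode: M ≅ I[1,1], I[1,4], I[5,5]^2. HN layers by μ_θ (4 steps, strictly decreasing):
  μ^(1)=25; μ^(2)=-3; μ^(3)=-13/2; μ^(4)=-17

((0, 0, 0, 0, 2); (1, 0, 0, 0, 0); (0, 0, 1, 1, 0); (1, 1, 0, 0, 0))


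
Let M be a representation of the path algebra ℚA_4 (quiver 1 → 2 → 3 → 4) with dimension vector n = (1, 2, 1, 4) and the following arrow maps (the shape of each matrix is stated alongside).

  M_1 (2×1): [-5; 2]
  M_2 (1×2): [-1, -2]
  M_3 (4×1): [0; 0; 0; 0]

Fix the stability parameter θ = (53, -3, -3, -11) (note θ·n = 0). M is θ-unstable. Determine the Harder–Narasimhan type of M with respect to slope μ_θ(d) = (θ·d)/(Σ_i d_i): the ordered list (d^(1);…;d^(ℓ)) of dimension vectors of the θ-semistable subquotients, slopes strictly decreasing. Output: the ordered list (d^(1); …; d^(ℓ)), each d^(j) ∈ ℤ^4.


Via rank(M_{q-1}∘⋯∘M_p): M ≅ I[1,3], I[2,2], I[4,4]^4.
μ_θ-semistable layers: μ^(1)=47/3; μ^(2)=-3; μ^(3)=-11

((1, 1, 1, 0); (0, 1, 0, 0); (0, 0, 0, 4))


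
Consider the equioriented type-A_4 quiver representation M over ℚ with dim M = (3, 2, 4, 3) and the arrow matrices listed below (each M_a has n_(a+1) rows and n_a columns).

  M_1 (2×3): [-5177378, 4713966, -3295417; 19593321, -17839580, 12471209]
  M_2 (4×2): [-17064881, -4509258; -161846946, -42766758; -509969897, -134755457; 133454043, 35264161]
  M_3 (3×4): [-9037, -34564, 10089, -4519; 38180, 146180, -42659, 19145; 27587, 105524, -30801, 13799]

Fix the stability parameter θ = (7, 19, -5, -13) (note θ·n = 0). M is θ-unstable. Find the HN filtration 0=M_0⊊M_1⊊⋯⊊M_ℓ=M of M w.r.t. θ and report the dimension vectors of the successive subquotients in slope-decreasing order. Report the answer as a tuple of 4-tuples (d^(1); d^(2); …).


Via rank(M_{q-1}∘⋯∘M_p): M ≅ I[1,1], I[1,3], I[1,4], I[3,3], I[3,4], I[4,4].
μ_θ-semistable layers: μ^(1)=7; μ^(2)=2; μ^(3)=-5; μ^(4)=-9; μ^(5)=-13

((2, 1, 1, 0); (1, 1, 1, 1); (0, 0, 1, 0); (0, 0, 1, 1); (0, 0, 0, 1))


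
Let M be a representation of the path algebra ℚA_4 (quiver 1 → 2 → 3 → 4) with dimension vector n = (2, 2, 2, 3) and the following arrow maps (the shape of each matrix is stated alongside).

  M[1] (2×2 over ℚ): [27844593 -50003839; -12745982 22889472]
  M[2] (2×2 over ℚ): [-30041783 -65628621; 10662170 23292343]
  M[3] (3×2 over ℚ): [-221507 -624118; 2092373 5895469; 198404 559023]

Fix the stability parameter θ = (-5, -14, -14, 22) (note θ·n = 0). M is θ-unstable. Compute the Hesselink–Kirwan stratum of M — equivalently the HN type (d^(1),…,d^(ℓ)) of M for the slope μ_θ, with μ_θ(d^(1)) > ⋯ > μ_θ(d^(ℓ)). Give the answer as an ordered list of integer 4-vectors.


Barcode: M ≅ I[1,4]^2, I[4,4]. HN layers by μ_θ (2 steps, strictly decreasing):
  μ^(1)=22; μ^(2)=-11

((0, 0, 0, 3); (2, 2, 2, 0))


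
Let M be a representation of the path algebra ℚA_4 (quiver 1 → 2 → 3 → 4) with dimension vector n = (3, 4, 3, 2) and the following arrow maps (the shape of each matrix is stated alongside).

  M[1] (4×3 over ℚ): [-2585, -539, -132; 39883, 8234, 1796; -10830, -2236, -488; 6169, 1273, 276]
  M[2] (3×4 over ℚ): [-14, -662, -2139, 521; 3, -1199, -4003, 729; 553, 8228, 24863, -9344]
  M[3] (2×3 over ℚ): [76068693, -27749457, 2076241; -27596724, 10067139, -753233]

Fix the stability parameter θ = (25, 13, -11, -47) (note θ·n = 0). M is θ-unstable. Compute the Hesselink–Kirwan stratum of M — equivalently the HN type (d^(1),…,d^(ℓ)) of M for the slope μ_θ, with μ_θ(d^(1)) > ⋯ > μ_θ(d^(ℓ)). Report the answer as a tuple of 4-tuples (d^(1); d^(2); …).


Via rank(M_{q-1}∘⋯∘M_p): M ≅ I[1,1], I[1,4]^2, I[2,2], I[2,3].
μ_θ-semistable layers: μ^(1)=25; μ^(2)=13; μ^(3)=1; μ^(4)=-5

((1, 0, 0, 0); (0, 1, 0, 0); (0, 1, 1, 0); (2, 2, 2, 2))


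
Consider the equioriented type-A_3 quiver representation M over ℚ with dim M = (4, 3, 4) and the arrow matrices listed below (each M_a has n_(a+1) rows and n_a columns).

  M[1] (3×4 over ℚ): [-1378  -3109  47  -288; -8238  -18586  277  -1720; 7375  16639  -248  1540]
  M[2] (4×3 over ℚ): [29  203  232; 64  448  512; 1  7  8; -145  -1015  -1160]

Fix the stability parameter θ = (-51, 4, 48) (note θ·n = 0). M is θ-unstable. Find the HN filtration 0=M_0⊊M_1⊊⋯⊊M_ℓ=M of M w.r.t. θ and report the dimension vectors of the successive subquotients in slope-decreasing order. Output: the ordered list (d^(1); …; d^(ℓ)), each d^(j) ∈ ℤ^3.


Via rank(M_{q-1}∘⋯∘M_p): M ≅ I[1,1], I[1,2]^2, I[1,3], I[3,3]^3.
μ_θ-semistable layers: μ^(1)=48; μ^(2)=4; μ^(3)=-51

((0, 0, 4); (0, 3, 0); (4, 0, 0))


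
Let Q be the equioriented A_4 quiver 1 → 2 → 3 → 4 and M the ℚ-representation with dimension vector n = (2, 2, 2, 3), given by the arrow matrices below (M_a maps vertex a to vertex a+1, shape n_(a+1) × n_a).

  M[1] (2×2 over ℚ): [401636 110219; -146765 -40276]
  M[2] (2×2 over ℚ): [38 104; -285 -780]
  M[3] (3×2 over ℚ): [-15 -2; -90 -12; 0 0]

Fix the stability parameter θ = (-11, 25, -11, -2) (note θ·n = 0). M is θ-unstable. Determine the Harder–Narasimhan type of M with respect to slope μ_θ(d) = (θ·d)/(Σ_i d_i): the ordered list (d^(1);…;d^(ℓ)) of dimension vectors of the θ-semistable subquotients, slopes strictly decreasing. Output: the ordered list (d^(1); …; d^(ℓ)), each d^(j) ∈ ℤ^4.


Via rank(M_{q-1}∘⋯∘M_p): M ≅ I[1,2], I[1,3], I[3,4], I[4,4]^2.
μ_θ-semistable layers: μ^(1)=25; μ^(2)=7; μ^(3)=-2; μ^(4)=-11

((0, 1, 0, 0); (0, 1, 1, 0); (0, 0, 0, 3); (2, 0, 1, 0))


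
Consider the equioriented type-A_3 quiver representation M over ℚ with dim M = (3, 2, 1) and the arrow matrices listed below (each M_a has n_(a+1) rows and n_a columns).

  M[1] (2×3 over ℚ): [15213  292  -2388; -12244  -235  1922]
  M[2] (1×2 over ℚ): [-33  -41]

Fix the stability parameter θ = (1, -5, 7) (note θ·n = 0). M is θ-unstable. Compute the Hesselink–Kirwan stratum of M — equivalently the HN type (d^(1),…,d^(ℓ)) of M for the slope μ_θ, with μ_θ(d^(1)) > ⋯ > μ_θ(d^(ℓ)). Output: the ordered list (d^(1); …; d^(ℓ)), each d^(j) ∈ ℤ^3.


Interval decomposition of M: I[1,1], I[1,2], I[1,3].
HN type (ℓ=3): μ^(1)=7; μ^(2)=1; μ^(3)=-2

((0, 0, 1); (1, 0, 0); (2, 2, 0))


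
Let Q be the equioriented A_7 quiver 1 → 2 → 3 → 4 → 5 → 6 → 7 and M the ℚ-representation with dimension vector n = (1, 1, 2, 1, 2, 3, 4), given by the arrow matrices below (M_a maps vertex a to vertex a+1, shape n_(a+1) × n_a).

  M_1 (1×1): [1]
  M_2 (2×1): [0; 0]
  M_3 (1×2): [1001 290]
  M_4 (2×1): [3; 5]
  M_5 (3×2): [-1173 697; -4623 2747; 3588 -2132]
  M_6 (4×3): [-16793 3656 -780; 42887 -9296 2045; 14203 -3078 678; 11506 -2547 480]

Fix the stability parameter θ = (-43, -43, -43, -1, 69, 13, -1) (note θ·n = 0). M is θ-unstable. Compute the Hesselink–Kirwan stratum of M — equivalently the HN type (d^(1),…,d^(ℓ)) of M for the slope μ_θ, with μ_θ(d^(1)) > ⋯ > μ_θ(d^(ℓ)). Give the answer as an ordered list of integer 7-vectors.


Interval decomposition of M: I[1,2], I[3,3], I[3,7], I[5,5], I[6,7]^2, I[7,7].
HN type (ℓ=5): μ^(1)=69; μ^(2)=27; μ^(3)=6; μ^(4)=-1; μ^(5)=-43

((0, 0, 0, 0, 1, 0, 0); (0, 0, 0, 0, 1, 1, 1); (0, 0, 0, 0, 0, 2, 2); (0, 0, 0, 1, 0, 0, 1); (1, 1, 2, 0, 0, 0, 0))


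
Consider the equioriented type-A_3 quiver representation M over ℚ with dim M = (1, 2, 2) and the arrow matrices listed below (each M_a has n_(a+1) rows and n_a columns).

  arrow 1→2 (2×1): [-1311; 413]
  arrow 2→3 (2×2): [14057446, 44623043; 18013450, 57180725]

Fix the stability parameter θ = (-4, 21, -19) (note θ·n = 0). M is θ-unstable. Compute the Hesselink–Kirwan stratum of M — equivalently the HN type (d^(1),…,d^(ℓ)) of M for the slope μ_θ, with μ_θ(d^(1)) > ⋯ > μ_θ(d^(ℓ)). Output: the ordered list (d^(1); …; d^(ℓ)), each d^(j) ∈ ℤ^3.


Via rank(M_{q-1}∘⋯∘M_p): M ≅ I[1,3], I[2,2], I[3,3].
μ_θ-semistable layers: μ^(1)=21; μ^(2)=1; μ^(3)=-4; μ^(4)=-19

((0, 1, 0); (0, 1, 1); (1, 0, 0); (0, 0, 1))


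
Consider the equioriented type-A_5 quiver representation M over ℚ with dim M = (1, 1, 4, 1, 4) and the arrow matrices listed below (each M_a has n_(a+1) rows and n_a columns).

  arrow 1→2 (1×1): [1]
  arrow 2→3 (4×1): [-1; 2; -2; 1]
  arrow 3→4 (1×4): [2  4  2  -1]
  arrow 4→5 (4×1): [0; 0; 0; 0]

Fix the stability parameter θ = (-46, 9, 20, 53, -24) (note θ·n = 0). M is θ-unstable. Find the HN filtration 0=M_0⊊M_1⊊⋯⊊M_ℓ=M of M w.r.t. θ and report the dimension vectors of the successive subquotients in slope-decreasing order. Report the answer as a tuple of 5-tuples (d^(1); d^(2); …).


Interval decomposition of M: I[1,4], I[3,3]^3, I[5,5]^4.
HN type (ℓ=5): μ^(1)=53; μ^(2)=20; μ^(3)=9; μ^(4)=-24; μ^(5)=-46

((0, 0, 0, 1, 0); (0, 0, 4, 0, 0); (0, 1, 0, 0, 0); (0, 0, 0, 0, 4); (1, 0, 0, 0, 0))


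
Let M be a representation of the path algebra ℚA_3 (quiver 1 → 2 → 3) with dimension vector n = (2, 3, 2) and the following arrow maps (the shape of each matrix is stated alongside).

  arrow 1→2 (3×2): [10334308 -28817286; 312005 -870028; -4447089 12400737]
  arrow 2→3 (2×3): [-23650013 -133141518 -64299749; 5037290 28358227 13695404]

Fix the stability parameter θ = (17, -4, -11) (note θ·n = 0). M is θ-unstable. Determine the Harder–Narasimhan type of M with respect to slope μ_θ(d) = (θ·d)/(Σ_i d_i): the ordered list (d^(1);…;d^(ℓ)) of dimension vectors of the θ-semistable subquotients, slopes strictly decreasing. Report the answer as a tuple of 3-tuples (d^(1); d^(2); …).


Barcode: M ≅ I[1,3]^2, I[2,2]. HN layers by μ_θ (2 steps, strictly decreasing):
  μ^(1)=2/3; μ^(2)=-4

((2, 2, 2); (0, 1, 0))


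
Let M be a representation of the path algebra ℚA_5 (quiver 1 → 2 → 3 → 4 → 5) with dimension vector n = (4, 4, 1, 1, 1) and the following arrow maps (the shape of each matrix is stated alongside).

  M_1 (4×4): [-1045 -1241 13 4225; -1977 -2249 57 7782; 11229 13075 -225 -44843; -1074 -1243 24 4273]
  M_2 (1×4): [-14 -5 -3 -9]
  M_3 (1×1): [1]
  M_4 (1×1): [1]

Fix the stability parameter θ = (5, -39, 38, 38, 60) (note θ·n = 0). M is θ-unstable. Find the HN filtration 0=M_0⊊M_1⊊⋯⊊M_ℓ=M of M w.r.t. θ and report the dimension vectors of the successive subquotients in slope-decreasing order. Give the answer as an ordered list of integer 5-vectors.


Barcode: M ≅ I[1,1], I[1,2]^2, I[1,5], I[2,2]. HN layers by μ_θ (5 steps, strictly decreasing):
  μ^(1)=60; μ^(2)=38; μ^(3)=5; μ^(4)=-17; μ^(5)=-39

((0, 0, 0, 0, 1); (0, 0, 1, 1, 0); (1, 0, 0, 0, 0); (3, 3, 0, 0, 0); (0, 1, 0, 0, 0))


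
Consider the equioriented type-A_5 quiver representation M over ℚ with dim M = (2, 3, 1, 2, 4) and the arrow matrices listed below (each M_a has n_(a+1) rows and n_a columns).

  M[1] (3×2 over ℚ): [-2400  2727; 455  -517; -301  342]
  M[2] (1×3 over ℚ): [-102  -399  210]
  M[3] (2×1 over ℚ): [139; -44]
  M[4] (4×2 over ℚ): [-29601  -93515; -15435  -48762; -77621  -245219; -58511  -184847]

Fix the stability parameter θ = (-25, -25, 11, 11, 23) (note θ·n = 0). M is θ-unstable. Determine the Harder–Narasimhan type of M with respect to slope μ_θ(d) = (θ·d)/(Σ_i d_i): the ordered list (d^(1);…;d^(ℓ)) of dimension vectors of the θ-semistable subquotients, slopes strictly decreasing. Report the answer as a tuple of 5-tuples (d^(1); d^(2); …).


Via rank(M_{q-1}∘⋯∘M_p): M ≅ I[1,2], I[1,5], I[2,2], I[4,5], I[5,5]^2.
μ_θ-semistable layers: μ^(1)=23; μ^(2)=11; μ^(3)=-25

((0, 0, 0, 0, 4); (0, 0, 1, 2, 0); (2, 3, 0, 0, 0))


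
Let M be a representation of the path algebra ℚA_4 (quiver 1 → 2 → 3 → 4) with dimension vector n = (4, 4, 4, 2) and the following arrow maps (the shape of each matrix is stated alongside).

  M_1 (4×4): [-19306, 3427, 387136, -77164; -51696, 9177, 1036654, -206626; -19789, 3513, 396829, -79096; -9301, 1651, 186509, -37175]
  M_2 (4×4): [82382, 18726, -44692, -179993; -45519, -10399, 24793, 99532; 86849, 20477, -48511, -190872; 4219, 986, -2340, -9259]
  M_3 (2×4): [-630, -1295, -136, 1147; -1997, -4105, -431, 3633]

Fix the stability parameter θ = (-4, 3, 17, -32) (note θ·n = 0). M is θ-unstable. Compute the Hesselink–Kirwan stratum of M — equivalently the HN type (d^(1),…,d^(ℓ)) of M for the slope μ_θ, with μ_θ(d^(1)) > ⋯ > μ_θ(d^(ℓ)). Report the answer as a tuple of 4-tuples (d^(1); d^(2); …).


Via rank(M_{q-1}∘⋯∘M_p): M ≅ I[1,1], I[1,3], I[1,4]^2, I[2,3].
μ_θ-semistable layers: μ^(1)=17; μ^(2)=3; μ^(3)=-4

((0, 0, 2, 0); (0, 2, 0, 0); (4, 2, 2, 2))


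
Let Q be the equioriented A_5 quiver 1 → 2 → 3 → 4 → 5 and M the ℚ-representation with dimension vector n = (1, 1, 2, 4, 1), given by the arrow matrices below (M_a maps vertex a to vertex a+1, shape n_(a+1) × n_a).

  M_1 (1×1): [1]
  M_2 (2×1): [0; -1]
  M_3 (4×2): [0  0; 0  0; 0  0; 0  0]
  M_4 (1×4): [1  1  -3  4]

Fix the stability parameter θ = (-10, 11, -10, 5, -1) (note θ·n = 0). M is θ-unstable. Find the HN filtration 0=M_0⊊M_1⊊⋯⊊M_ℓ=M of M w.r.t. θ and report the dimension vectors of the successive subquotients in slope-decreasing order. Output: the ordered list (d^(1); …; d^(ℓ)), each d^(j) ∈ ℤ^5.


Interval decomposition of M: I[1,3], I[3,3], I[4,4]^3, I[4,5].
HN type (ℓ=4): μ^(1)=5; μ^(2)=2; μ^(3)=1/2; μ^(4)=-10

((0, 0, 0, 3, 0); (0, 0, 0, 1, 1); (0, 1, 1, 0, 0); (1, 0, 1, 0, 0))


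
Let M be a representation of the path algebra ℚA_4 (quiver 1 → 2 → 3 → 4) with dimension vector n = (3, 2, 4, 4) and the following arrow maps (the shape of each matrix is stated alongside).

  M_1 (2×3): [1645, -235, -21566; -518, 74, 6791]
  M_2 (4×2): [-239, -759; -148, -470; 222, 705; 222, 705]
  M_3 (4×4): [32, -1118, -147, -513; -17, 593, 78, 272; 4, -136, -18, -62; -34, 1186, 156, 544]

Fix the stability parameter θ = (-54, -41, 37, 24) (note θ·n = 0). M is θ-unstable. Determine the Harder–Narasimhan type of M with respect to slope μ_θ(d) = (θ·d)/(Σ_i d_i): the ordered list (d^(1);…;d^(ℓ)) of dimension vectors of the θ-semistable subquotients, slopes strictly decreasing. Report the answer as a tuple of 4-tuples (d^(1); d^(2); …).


Barcode: M ≅ I[1,1], I[1,3], I[1,4], I[3,3], I[3,4], I[4,4]^2. HN layers by μ_θ (5 steps, strictly decreasing):
  μ^(1)=37; μ^(2)=61/2; μ^(3)=24; μ^(4)=-41; μ^(5)=-54

((0, 0, 2, 0); (0, 0, 2, 2); (0, 0, 0, 2); (0, 2, 0, 0); (3, 0, 0, 0))


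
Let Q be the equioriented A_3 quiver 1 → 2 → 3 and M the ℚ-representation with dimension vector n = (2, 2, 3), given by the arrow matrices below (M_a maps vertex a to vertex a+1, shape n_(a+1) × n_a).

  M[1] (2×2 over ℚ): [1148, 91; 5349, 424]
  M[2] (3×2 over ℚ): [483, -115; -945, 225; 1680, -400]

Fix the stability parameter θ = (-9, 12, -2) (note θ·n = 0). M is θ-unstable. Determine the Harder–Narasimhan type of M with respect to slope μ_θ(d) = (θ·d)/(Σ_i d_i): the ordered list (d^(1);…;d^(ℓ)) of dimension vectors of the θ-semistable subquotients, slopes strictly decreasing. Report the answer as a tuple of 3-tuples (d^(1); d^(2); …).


Via rank(M_{q-1}∘⋯∘M_p): M ≅ I[1,2], I[1,3], I[3,3]^2.
μ_θ-semistable layers: μ^(1)=12; μ^(2)=5; μ^(3)=-2; μ^(4)=-9

((0, 1, 0); (0, 1, 1); (0, 0, 2); (2, 0, 0))


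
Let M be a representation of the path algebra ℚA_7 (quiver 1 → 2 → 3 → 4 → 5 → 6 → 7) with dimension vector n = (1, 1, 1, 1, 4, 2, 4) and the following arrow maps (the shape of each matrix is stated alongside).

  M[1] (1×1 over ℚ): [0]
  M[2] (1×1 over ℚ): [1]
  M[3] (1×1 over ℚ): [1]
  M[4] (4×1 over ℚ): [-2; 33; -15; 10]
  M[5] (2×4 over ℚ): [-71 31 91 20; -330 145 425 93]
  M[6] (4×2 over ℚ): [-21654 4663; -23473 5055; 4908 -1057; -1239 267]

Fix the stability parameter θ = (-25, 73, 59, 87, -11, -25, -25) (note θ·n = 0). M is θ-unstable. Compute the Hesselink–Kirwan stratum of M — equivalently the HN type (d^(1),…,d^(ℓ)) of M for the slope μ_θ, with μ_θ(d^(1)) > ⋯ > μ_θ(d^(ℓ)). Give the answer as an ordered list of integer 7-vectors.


Barcode: M ≅ I[1,1], I[2,5], I[5,5], I[5,7]^2, I[7,7]^2. HN layers by μ_θ (4 steps, strictly decreasing):
  μ^(1)=52; μ^(2)=-11; μ^(3)=-61/3; μ^(4)=-25

((0, 1, 1, 1, 1, 0, 0); (0, 0, 0, 0, 1, 0, 0); (0, 0, 0, 0, 2, 2, 2); (1, 0, 0, 0, 0, 0, 2))


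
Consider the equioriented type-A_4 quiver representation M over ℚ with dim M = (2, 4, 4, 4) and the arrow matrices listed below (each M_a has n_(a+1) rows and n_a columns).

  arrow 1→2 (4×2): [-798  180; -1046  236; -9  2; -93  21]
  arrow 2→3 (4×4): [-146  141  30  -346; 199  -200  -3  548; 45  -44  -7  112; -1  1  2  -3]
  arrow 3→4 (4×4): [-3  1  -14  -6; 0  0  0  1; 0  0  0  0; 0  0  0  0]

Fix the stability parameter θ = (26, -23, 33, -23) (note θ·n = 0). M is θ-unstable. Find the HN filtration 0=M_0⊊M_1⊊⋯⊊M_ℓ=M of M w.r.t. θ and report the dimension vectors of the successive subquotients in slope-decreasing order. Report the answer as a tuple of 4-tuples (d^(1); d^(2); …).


Via rank(M_{q-1}∘⋯∘M_p): M ≅ I[1,4]^2, I[2,3]^2, I[4,4]^2.
μ_θ-semistable layers: μ^(1)=33; μ^(2)=5; μ^(3)=3/2; μ^(4)=-23

((0, 0, 2, 0); (0, 0, 2, 2); (2, 2, 0, 0); (0, 2, 0, 2))


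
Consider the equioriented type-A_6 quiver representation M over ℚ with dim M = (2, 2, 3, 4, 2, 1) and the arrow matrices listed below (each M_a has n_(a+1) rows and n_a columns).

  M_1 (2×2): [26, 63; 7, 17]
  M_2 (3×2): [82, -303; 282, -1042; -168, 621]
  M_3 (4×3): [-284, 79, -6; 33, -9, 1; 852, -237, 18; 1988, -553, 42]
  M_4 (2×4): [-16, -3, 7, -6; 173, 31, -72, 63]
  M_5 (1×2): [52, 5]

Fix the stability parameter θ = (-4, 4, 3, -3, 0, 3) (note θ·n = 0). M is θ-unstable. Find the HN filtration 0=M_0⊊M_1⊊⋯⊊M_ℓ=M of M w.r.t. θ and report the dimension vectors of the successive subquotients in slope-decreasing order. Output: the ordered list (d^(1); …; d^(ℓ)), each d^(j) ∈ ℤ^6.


Barcode: M ≅ I[1,3], I[1,5], I[3,6], I[4,4]^2. HN layers by μ_θ (6 steps, strictly decreasing):
  μ^(1)=7/2; μ^(2)=3; μ^(3)=1; μ^(4)=0; μ^(5)=-3; μ^(6)=-4

((0, 1, 1, 0, 0, 0); (0, 0, 0, 0, 0, 1); (0, 1, 1, 1, 1, 0); (0, 0, 1, 1, 1, 0); (0, 0, 0, 2, 0, 0); (2, 0, 0, 0, 0, 0))


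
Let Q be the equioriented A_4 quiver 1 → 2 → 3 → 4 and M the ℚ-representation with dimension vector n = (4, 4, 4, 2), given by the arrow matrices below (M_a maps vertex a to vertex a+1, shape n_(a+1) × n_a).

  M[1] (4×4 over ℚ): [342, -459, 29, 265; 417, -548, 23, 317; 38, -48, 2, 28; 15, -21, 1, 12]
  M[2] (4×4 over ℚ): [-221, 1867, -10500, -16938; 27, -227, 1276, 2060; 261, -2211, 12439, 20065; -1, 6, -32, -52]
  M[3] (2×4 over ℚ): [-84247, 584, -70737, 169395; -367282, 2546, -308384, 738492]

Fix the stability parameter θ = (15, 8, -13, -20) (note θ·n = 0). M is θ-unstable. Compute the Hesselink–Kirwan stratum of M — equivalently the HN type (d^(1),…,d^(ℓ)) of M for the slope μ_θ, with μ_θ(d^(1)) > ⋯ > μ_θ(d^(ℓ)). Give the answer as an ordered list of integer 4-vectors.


Barcode: M ≅ I[1,3]^2, I[1,4]^2. HN layers by μ_θ (2 steps, strictly decreasing):
  μ^(1)=10/3; μ^(2)=-5/2

((2, 2, 2, 0); (2, 2, 2, 2))


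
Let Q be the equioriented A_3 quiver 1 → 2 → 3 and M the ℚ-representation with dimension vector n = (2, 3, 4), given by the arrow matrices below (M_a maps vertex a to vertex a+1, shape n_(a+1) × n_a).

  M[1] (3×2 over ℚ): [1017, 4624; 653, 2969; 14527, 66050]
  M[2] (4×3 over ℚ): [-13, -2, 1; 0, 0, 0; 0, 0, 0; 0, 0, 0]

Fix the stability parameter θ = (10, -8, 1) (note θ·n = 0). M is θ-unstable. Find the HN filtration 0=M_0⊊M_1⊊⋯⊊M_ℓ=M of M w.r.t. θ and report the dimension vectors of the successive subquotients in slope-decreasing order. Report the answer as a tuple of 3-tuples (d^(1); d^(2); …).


Interval decomposition of M: I[1,2]^2, I[2,3], I[3,3]^3.
HN type (ℓ=2): μ^(1)=1; μ^(2)=-8

((2, 2, 4); (0, 1, 0))


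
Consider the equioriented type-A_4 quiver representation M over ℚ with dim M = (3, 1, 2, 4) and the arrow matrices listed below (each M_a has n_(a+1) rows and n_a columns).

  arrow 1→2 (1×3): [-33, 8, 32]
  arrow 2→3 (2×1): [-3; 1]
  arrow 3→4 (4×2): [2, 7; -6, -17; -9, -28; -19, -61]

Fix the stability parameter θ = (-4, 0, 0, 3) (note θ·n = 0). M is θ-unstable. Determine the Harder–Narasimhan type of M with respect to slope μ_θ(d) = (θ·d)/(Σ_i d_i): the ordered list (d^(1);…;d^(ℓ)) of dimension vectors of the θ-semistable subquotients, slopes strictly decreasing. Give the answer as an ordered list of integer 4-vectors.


Via rank(M_{q-1}∘⋯∘M_p): M ≅ I[1,1]^2, I[1,4], I[3,4], I[4,4]^2.
μ_θ-semistable layers: μ^(1)=3; μ^(2)=0; μ^(3)=-4

((0, 0, 0, 4); (0, 1, 2, 0); (3, 0, 0, 0))


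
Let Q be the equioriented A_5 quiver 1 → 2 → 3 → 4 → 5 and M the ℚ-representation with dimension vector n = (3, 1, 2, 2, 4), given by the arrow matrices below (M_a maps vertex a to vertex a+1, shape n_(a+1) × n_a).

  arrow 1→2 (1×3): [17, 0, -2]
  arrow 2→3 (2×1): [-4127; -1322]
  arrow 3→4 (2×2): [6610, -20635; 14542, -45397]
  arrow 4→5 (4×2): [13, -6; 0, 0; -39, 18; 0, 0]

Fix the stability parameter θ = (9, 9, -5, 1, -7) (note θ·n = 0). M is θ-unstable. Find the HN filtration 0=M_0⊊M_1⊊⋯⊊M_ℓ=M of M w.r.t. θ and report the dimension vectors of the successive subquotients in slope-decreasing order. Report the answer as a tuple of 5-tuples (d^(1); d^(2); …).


Interval decomposition of M: I[1,1]^2, I[1,3], I[3,5], I[4,4], I[5,5]^3.
HN type (ℓ=6): μ^(1)=9; μ^(2)=13/3; μ^(3)=1; μ^(4)=-3; μ^(5)=-5; μ^(6)=-7

((2, 0, 0, 0, 0); (1, 1, 1, 0, 0); (0, 0, 0, 1, 0); (0, 0, 0, 1, 1); (0, 0, 1, 0, 0); (0, 0, 0, 0, 3))


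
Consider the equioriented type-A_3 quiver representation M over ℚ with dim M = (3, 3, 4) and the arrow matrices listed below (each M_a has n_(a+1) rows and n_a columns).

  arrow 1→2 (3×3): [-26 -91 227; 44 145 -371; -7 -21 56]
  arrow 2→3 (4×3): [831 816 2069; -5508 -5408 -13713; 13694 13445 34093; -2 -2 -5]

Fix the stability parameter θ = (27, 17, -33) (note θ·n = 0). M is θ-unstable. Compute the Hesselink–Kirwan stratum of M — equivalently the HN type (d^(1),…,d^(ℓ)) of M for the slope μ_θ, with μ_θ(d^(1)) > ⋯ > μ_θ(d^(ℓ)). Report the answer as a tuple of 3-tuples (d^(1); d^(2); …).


Interval decomposition of M: I[1,1], I[1,3]^2, I[2,3], I[3,3].
HN type (ℓ=4): μ^(1)=27; μ^(2)=11/3; μ^(3)=-8; μ^(4)=-33

((1, 0, 0); (2, 2, 2); (0, 1, 1); (0, 0, 1))


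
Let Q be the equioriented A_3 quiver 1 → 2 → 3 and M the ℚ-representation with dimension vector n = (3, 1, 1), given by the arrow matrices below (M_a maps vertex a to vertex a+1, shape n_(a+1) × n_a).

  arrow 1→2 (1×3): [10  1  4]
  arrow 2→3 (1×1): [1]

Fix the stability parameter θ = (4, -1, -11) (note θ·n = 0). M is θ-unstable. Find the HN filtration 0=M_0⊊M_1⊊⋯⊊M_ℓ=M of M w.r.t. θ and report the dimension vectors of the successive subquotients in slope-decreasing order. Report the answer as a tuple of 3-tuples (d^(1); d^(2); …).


Interval decomposition of M: I[1,1]^2, I[1,3].
HN type (ℓ=2): μ^(1)=4; μ^(2)=-8/3

((2, 0, 0); (1, 1, 1))


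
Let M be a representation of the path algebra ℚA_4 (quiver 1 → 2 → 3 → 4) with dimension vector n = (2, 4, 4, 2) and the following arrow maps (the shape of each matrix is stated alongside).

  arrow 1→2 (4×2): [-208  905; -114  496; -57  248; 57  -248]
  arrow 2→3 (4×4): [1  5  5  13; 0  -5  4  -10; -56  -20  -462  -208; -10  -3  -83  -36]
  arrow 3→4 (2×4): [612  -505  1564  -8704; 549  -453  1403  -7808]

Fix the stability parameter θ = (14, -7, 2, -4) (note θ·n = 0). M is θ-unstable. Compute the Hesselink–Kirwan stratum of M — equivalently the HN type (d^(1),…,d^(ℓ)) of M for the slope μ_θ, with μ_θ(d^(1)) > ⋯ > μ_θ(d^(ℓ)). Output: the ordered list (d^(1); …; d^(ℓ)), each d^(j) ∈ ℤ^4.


Via rank(M_{q-1}∘⋯∘M_p): M ≅ I[1,4]^2, I[2,2], I[2,3], I[3,3].
μ_θ-semistable layers: μ^(1)=2; μ^(2)=5/4; μ^(3)=-7

((0, 0, 2, 0); (2, 2, 2, 2); (0, 2, 0, 0))


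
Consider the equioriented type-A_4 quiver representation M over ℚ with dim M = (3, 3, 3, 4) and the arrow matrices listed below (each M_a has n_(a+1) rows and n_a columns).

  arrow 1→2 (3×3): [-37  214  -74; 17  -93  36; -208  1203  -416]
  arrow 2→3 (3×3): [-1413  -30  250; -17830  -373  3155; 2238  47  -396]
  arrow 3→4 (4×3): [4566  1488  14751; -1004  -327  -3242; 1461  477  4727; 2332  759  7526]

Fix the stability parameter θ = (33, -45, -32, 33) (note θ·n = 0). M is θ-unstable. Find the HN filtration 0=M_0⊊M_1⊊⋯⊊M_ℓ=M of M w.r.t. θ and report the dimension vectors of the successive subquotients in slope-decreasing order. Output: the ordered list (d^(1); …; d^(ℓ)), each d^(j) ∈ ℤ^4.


Via rank(M_{q-1}∘⋯∘M_p): M ≅ I[1,4]^3, I[4,4].
μ_θ-semistable layers: μ^(1)=33; μ^(2)=-44/3

((0, 0, 0, 4); (3, 3, 3, 0))


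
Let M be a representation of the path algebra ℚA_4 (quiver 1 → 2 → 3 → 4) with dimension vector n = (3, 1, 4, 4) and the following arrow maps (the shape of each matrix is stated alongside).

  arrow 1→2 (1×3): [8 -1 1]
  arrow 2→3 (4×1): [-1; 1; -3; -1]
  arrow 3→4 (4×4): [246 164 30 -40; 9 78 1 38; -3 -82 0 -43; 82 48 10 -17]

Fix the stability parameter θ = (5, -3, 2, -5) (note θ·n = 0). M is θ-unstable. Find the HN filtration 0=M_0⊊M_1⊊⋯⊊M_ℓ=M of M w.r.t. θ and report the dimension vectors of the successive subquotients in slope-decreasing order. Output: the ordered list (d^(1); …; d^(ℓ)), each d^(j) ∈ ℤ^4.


Via rank(M_{q-1}∘⋯∘M_p): M ≅ I[1,1]^2, I[1,4], I[3,3], I[3,4]^2, I[4,4].
μ_θ-semistable layers: μ^(1)=5; μ^(2)=2; μ^(3)=-1/4; μ^(4)=-3/2; μ^(5)=-5

((2, 0, 0, 0); (0, 0, 1, 0); (1, 1, 1, 1); (0, 0, 2, 2); (0, 0, 0, 1))


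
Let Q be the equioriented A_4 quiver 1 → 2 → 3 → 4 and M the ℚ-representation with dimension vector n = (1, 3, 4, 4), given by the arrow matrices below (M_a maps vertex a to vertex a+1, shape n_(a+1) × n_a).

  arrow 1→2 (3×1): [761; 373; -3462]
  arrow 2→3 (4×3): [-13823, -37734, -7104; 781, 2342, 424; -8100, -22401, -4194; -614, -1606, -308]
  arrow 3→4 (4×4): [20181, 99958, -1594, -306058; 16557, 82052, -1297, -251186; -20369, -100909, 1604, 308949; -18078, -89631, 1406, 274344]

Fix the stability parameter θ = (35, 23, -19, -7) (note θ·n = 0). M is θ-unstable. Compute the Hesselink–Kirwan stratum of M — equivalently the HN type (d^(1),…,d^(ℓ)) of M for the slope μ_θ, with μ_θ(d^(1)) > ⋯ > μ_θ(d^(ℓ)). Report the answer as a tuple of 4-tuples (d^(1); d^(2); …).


Via rank(M_{q-1}∘⋯∘M_p): M ≅ I[1,4], I[2,2], I[2,4], I[3,4]^2.
μ_θ-semistable layers: μ^(1)=23; μ^(2)=8; μ^(3)=-1; μ^(4)=-7; μ^(5)=-19

((0, 1, 0, 0); (1, 1, 1, 1); (0, 1, 1, 1); (0, 0, 0, 2); (0, 0, 2, 0))


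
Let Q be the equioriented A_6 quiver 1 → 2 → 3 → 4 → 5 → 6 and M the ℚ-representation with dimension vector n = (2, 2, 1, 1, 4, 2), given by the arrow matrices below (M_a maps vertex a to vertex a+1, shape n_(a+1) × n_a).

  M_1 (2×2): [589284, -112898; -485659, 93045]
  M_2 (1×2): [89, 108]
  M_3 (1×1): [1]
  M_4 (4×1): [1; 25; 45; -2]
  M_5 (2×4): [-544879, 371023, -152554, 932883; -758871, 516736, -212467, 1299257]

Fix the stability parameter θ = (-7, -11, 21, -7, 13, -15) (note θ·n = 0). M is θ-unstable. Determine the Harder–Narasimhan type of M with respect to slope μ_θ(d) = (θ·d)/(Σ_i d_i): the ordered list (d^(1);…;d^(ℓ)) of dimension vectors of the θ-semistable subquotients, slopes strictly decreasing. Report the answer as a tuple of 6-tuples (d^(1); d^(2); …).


Via rank(M_{q-1}∘⋯∘M_p): M ≅ I[1,2], I[1,5], I[5,5], I[5,6]^2.
μ_θ-semistable layers: μ^(1)=13; μ^(2)=7; μ^(3)=-1; μ^(4)=-9

((0, 0, 0, 0, 2, 0); (0, 0, 1, 1, 0, 0); (0, 0, 0, 0, 2, 2); (2, 2, 0, 0, 0, 0))


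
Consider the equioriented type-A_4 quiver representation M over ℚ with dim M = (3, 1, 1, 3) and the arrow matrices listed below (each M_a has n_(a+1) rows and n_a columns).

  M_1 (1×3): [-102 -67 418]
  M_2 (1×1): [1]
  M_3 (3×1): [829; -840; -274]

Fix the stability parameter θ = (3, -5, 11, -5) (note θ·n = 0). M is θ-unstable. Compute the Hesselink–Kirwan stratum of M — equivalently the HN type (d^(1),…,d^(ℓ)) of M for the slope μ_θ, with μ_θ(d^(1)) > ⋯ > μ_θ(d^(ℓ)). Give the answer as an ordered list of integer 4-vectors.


Via rank(M_{q-1}∘⋯∘M_p): M ≅ I[1,1]^2, I[1,4], I[4,4]^2.
μ_θ-semistable layers: μ^(1)=3; μ^(2)=-1; μ^(3)=-5

((2, 0, 1, 1); (1, 1, 0, 0); (0, 0, 0, 2))


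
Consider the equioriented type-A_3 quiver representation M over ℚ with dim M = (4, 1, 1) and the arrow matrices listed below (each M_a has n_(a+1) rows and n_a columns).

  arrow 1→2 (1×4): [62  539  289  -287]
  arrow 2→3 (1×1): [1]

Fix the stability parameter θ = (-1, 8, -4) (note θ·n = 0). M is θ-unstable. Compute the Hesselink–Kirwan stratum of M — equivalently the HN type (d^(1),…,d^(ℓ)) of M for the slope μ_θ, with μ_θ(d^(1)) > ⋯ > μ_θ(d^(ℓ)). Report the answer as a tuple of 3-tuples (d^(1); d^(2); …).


Barcode: M ≅ I[1,1]^3, I[1,3]. HN layers by μ_θ (2 steps, strictly decreasing):
  μ^(1)=2; μ^(2)=-1

((0, 1, 1); (4, 0, 0))


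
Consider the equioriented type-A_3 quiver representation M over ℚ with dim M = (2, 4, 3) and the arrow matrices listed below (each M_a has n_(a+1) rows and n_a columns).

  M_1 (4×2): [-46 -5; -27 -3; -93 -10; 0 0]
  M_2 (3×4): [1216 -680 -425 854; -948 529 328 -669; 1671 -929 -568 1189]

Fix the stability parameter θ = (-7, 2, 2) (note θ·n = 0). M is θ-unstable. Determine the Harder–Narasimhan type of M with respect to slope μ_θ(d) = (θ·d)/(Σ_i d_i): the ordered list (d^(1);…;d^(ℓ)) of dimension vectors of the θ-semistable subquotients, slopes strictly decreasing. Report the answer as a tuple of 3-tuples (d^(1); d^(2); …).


Interval decomposition of M: I[1,3]^2, I[2,2], I[2,3].
HN type (ℓ=2): μ^(1)=2; μ^(2)=-7

((0, 4, 3); (2, 0, 0))


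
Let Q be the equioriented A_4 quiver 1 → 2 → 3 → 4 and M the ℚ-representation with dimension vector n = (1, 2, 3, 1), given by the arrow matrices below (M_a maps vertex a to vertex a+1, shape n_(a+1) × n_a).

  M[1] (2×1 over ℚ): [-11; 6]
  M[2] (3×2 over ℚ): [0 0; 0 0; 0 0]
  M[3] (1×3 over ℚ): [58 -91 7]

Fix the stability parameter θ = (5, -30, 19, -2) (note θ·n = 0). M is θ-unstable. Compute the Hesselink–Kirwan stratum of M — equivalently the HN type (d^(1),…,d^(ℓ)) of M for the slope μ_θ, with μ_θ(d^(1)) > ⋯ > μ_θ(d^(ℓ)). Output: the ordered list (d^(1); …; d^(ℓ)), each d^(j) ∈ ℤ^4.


Barcode: M ≅ I[1,2], I[2,2], I[3,3]^2, I[3,4]. HN layers by μ_θ (4 steps, strictly decreasing):
  μ^(1)=19; μ^(2)=17/2; μ^(3)=-25/2; μ^(4)=-30

((0, 0, 2, 0); (0, 0, 1, 1); (1, 1, 0, 0); (0, 1, 0, 0))


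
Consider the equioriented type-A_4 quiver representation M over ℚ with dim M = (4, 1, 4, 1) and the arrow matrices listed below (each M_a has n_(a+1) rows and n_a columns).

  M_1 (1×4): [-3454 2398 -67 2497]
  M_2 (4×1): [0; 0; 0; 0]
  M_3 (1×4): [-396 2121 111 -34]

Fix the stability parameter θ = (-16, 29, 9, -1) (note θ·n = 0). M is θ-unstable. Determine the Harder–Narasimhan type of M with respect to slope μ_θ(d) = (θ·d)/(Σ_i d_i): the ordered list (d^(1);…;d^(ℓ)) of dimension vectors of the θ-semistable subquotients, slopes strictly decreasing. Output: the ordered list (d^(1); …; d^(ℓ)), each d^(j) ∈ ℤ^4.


Barcode: M ≅ I[1,1]^3, I[1,2], I[3,3]^3, I[3,4]. HN layers by μ_θ (4 steps, strictly decreasing):
  μ^(1)=29; μ^(2)=9; μ^(3)=4; μ^(4)=-16

((0, 1, 0, 0); (0, 0, 3, 0); (0, 0, 1, 1); (4, 0, 0, 0))


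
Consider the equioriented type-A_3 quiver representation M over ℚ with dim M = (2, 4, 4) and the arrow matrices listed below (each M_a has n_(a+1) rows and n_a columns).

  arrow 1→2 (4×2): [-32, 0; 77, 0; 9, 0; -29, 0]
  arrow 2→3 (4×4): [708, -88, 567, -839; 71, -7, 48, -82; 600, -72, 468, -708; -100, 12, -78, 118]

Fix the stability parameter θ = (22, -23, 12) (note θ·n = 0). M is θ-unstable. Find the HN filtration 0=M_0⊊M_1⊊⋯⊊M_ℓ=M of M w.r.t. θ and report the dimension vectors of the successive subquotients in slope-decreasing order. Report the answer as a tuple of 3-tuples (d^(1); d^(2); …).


Barcode: M ≅ I[1,1], I[1,3], I[2,2]^2, I[2,3], I[3,3]^2. HN layers by μ_θ (4 steps, strictly decreasing):
  μ^(1)=22; μ^(2)=12; μ^(3)=-1/2; μ^(4)=-23

((1, 0, 0); (0, 0, 4); (1, 1, 0); (0, 3, 0))


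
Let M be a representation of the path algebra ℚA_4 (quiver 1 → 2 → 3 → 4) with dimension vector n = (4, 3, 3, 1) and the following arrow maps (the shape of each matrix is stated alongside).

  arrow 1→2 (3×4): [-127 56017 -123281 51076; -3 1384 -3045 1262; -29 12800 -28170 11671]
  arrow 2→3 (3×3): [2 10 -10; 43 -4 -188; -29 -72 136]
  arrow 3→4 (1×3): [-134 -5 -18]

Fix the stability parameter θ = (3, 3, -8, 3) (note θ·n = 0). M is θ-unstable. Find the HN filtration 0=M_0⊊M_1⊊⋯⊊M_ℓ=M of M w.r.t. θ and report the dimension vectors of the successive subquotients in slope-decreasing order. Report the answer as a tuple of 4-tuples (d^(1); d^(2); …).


Barcode: M ≅ I[1,1], I[1,2], I[1,3], I[1,4], I[3,3]. HN layers by μ_θ (3 steps, strictly decreasing):
  μ^(1)=3; μ^(2)=-2/3; μ^(3)=-8

((2, 1, 0, 1); (2, 2, 2, 0); (0, 0, 1, 0))


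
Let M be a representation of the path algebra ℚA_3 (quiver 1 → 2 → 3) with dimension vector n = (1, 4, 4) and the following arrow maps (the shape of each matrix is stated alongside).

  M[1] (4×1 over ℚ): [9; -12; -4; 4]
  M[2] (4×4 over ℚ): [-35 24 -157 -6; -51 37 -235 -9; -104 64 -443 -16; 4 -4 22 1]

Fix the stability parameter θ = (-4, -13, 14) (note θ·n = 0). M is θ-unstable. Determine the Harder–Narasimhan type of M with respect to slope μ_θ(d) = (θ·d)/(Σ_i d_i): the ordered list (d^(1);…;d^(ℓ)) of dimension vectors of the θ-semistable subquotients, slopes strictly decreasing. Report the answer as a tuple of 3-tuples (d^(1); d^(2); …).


Barcode: M ≅ I[1,3], I[2,3]^3. HN layers by μ_θ (3 steps, strictly decreasing):
  μ^(1)=14; μ^(2)=-17/2; μ^(3)=-13

((0, 0, 4); (1, 1, 0); (0, 3, 0))


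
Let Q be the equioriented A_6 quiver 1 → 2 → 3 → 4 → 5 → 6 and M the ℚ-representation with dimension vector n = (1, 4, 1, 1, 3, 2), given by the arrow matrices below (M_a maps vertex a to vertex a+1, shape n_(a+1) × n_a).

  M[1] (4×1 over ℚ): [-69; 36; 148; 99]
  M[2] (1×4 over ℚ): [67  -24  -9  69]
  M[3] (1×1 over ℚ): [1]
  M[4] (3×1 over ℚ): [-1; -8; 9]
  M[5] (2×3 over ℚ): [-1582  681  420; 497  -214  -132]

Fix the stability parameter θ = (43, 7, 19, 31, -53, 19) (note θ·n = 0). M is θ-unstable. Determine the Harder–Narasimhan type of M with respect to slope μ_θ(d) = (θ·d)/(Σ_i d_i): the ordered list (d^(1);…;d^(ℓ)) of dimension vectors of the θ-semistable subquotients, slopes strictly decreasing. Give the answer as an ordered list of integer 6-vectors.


Via rank(M_{q-1}∘⋯∘M_p): M ≅ I[1,6], I[2,2]^3, I[5,5], I[5,6].
μ_θ-semistable layers: μ^(1)=19; μ^(2)=47/5; μ^(3)=7; μ^(4)=-53

((0, 0, 0, 0, 0, 2); (1, 1, 1, 1, 1, 0); (0, 3, 0, 0, 0, 0); (0, 0, 0, 0, 2, 0))


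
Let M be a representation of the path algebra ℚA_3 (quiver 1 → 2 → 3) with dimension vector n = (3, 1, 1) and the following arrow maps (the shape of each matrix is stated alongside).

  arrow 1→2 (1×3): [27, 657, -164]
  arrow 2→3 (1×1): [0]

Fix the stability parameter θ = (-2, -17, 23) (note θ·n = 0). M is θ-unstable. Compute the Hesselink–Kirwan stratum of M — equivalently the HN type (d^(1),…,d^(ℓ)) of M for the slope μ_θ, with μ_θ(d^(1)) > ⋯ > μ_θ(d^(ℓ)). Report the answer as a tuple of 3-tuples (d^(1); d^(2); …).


Via rank(M_{q-1}∘⋯∘M_p): M ≅ I[1,1]^2, I[1,2], I[3,3].
μ_θ-semistable layers: μ^(1)=23; μ^(2)=-2; μ^(3)=-19/2

((0, 0, 1); (2, 0, 0); (1, 1, 0))


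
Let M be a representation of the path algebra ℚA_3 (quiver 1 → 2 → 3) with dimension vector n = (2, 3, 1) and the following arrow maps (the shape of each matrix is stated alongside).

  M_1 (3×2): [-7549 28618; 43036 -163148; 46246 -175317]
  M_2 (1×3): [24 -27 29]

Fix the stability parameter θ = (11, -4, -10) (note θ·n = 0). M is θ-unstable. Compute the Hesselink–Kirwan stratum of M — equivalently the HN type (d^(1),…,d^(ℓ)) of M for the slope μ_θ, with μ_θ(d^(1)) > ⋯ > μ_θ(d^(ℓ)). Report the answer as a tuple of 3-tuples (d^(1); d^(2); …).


Barcode: M ≅ I[1,2], I[1,3], I[2,2]. HN layers by μ_θ (3 steps, strictly decreasing):
  μ^(1)=7/2; μ^(2)=-1; μ^(3)=-4

((1, 1, 0); (1, 1, 1); (0, 1, 0))


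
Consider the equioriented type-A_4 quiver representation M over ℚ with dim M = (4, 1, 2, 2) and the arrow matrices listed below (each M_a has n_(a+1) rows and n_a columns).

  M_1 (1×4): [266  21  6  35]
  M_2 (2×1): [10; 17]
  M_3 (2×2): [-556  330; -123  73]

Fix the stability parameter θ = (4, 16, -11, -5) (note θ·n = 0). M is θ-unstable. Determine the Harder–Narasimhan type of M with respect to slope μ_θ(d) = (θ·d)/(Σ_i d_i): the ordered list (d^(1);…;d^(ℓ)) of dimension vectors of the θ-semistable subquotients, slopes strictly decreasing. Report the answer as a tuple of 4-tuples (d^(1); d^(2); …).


Via rank(M_{q-1}∘⋯∘M_p): M ≅ I[1,1]^3, I[1,4], I[3,4].
μ_θ-semistable layers: μ^(1)=4; μ^(2)=1; μ^(3)=-5; μ^(4)=-11

((3, 0, 0, 0); (1, 1, 1, 1); (0, 0, 0, 1); (0, 0, 1, 0))
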